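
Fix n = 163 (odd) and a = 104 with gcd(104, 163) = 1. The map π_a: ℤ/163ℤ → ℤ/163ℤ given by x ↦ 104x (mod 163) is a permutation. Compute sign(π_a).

+1

Trace 1: π^k(1) = [1, 104, 58] for k=0..2.
The orbit structure of x ↦ 104x mod 163: 55 orbits of sizes [3, 3, 3, 3, 3, 3, 3, 3, 3, 3, 3, 3, 3, 3, 3, 3, 3, 3, 3, 3, 3, 3, 3, 3, 3, 3, 3, 3, 3, 3, 3, 3, 3, 3, 3, 3, 3, 3, 3, 3, 3, 3, 3, 3, 3, 3, 3, 3, 3, 3, 3, 3, 3, 3, 1].
55 cycles on 163: each ℓ→(−1)^(ℓ−1), product (−1)^108 = +1.
The Jacobi symbol (104|163) = +1 (Zolotarev) agrees.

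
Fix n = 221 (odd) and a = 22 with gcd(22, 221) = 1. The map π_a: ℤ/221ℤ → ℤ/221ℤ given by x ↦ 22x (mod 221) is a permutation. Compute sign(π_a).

Orbit of 87 under x↦22x: [87, 146, 118, 165, 94, 79, 191]… (length divides ord_221(22)).
Cycle type of π: 48×4 + 16 + 3×4 + 1; total 10 cycles.
221 − 10 = 211 transpositions; sign(π) = (−1)^211 = -1.

-1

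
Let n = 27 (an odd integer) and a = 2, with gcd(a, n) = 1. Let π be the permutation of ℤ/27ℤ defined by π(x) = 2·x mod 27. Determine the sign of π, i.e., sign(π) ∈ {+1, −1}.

Start at x=8: 8 → 16 → 5 → 10 → 20 → 13 → 26 → … (one orbit).
Cycle lengths of π_2 on ℤ/27ℤ: [18, 6, 2, 1]; 4 cycles in total.
With 4 cycles on 27 points, sign = (−1)^{27−4} = -1.
The Jacobi symbol (2|27) = -1 (Zolotarev) agrees.

-1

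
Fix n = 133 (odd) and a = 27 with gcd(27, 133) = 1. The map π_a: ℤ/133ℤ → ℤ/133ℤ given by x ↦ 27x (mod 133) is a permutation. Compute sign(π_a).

+1

Orbit of 64 under x↦27x: [64, 132, 106, 69, 1, 27]… (length divides ord_133(27)).
π_27 has 25 disjoint cycles with lengths [6, 6, 6, 6, 6, 6, 6, 6, 6, 6, 6, 6, 6, 6, 6, 6, 6, 6, 6, 6, 6, 2, 2, 2, 1] on {0,…,132}.
With 25 cycles on 133 points, sign = (−1)^{133−25} = +1.
Check: (27/133) = +1 by Zolotarev.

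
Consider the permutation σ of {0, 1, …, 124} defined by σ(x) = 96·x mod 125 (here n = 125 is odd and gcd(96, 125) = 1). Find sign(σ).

+1

Trace 81: π^k(81) = [81, 26, 121, 116, 11, 56, 1] for k=0..6.
Decompose π into cycles: lengths [25, 25, 25, 25, 5, 5, 5, 5, 1, 1, 1, 1, 1] (13 cycles, including the fixed point 0).
With 13 cycles on 125 points, sign = (−1)^{125−13} = +1.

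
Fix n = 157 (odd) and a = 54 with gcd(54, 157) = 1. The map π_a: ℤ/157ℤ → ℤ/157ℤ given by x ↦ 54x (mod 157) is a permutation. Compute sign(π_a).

-1

Start at x=75: 75 → 125 → 156 → 103 → 67 → 7 → 64 → … (one orbit).
Cycle lengths of π_54 on ℤ/157ℤ: [52, 52, 52, 1]; 4 cycles in total.
With 4 cycles on 157 points, sign = (−1)^{157−4} = -1.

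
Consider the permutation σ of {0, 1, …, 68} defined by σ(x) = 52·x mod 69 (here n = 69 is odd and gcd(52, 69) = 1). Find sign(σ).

+1

Start at x=16: 16 → 4 → 1 → 52 → 13 → 55 → 31 → … (one orbit).
π_52 has 9 disjoint cycles with lengths [11, 11, 11, 11, 11, 11, 1, 1, 1] on {0,…,68}.
With 9 cycles on 69 points, sign = (−1)^{69−9} = +1.
(52|69)_J = +1 (Zolotarev's lemma cross-check).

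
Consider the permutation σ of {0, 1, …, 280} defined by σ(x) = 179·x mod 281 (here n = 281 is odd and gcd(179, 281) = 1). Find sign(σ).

-1

Trace 191: π^k(191) = [191, 188, 213, 192, 86, 220, 40] for k=0..6.
Cycle lengths of π_179 on ℤ/281ℤ: [40, 40, 40, 40, 40, 40, 40, 1]; 8 cycles in total.
n − c = 281 − 8 = 273; sign = (−1)^273 = -1.
The Jacobi symbol (179|281) = -1 (Zolotarev) agrees.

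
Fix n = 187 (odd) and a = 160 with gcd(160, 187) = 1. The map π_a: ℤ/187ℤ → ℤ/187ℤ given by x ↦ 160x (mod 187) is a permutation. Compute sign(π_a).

Start at x=36: 36 → 150 → 64 → 142 → 93 → 107 → 103 → … (one orbit).
Cycle lengths of π_160 on ℤ/187ℤ: [80, 80, 16, 10, 1]; 5 cycles in total.
187 − 5 = 182 transpositions; sign(π) = (−1)^182 = +1.

+1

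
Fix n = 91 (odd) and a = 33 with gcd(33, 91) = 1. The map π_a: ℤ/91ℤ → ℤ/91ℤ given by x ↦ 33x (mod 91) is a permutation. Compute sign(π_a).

+1

Orbit of 34 under x↦33x: [34, 30, 80, 1, 33, 88, 83]… (length divides ord_91(33)).
Decompose π into cycles: lengths [12, 12, 12, 12, 12, 12, 12, 6, 1] (9 cycles, including the fixed point 0).
9 cycles on 91: each ℓ→(−1)^(ℓ−1), product (−1)^82 = +1.
(33|91)_J = +1 (Zolotarev's lemma cross-check).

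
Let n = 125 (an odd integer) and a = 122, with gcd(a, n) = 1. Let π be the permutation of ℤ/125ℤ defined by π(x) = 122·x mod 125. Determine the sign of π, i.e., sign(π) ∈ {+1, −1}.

-1

Start at x=29: 29 → 38 → 11 → 92 → 99 → 78 → 16 → … (one orbit).
The orbit structure of x ↦ 122x mod 125: 4 orbits of sizes [100, 20, 4, 1].
sign(π) = (−1)^{n − #cycles} = (−1)^{125−4} = (−1)^121 = -1.
The Jacobi symbol (122|125) = -1 (Zolotarev) agrees.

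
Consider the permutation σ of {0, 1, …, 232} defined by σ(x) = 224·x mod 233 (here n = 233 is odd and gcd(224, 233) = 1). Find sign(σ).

Trace 205: π^k(205) = [205, 19, 62, 141, 129, 4, 197] for k=0..6.
The orbit structure of x ↦ 224x mod 233: 3 orbits of sizes [116, 116, 1].
3 cycles on 233: each ℓ→(−1)^(ℓ−1), product (−1)^230 = +1.
Zolotarev: (224|233) = +1, matching the cycle-count sign.

+1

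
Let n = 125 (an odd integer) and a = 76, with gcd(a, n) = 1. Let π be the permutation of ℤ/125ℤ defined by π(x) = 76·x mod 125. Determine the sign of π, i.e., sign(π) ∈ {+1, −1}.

+1

Orbit of 26 under x↦76x: [26, 101, 51, 1, 76]… (length divides ord_125(76)).
Cycle type of π: 5×20 + 1×25; total 45 cycles.
With 45 cycles on 125 points, sign = (−1)^{125−45} = +1.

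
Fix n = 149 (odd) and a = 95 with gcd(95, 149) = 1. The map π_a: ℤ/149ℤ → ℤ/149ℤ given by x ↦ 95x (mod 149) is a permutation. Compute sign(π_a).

+1

Start at x=36: 36 → 142 → 80 → 1 → 95 → 85 → 29 → … (one orbit).
Decompose π into cycles: lengths [37, 37, 37, 37, 1] (5 cycles, including the fixed point 0).
sign(π) = (−1)^{n − #cycles} = (−1)^{149−5} = (−1)^144 = +1.
(95|149)_J = +1 (Zolotarev's lemma cross-check).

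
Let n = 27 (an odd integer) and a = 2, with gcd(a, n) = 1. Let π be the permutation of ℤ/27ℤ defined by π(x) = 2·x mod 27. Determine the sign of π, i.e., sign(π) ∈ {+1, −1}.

-1

Start at x=26: 26 → 25 → 23 → 19 → 11 → 22 → 17 → … (one orbit).
4 cycles of lengths [18, 6, 2, 1].
Σ(ℓ_i−1) = 27−4 = 23; sign = (−1)^23 = -1.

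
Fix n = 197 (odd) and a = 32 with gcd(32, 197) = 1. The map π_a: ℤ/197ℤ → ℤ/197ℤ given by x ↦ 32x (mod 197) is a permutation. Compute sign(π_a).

-1

Orbit of 189 under x↦32x: [189, 138, 82, 63, 46, 93, 21]… (length divides ord_197(32)).
Cycle type of π: 196 + 1; total 2 cycles.
n − c = 197 − 2 = 195; sign = (−1)^195 = -1.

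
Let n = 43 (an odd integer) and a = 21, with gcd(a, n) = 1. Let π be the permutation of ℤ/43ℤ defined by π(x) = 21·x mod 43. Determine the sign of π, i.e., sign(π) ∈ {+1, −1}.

+1

Trace 35: π^k(35) = [35, 4, 41, 1, 21, 11, 16] for k=0..6.
The orbit structure of x ↦ 21x mod 43: 7 orbits of sizes [7, 7, 7, 7, 7, 7, 1].
n − c = 43 − 7 = 36; sign = (−1)^36 = +1.
Via Zolotarev, sign(π_{21}) = (21|43) = +1.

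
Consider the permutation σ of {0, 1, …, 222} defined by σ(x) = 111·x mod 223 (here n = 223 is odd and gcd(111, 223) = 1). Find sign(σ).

-1

Trace 34: π^k(34) = [34, 206, 120, 163, 30, 208, 119] for k=0..6.
Cycle type of π: 74×3 + 1; total 4 cycles.
sign(π) = (−1)^{n − #cycles} = (−1)^{223−4} = (−1)^219 = -1.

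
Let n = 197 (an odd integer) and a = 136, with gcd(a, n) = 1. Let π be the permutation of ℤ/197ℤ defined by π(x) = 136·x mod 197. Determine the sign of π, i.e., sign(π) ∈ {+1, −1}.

Orbit of 51 under x↦136x: [51, 41, 60, 83, 59, 144, 81]… (length divides ord_197(136)).
Cycle lengths of π_136 on ℤ/197ℤ: [98, 98, 1]; 3 cycles in total.
n − c = 197 − 3 = 194; sign = (−1)^194 = +1.

+1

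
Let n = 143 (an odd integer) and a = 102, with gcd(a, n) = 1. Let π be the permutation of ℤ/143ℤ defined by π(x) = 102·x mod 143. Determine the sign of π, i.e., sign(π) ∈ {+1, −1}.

-1

Start at x=81: 81 → 111 → 25 → 119 → 126 → 125 → 23 → … (one orbit).
Cycle type of π: 60×2 + 12 + 5×2 + 1; total 6 cycles.
n − c = 143 − 6 = 137; sign = (−1)^137 = -1.
Via Zolotarev, sign(π_{102}) = (102|143) = -1.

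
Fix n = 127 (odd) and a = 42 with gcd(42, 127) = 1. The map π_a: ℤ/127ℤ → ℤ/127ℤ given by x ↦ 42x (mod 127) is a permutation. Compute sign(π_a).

+1

Orbit of 13 under x↦42x: [13, 38, 72, 103, 8, 82, 15]… (length divides ord_127(42)).
Cycle type of π: 63×2 + 1; total 3 cycles.
n − c = 127 − 3 = 124; sign = (−1)^124 = +1.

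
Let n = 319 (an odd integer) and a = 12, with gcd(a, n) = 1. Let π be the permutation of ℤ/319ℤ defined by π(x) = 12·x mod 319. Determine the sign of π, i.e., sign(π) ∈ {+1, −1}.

-1

Start at x=144: 144 → 133 → 1 → 12 → 144 (one orbit).
Decompose π into cycles: lengths [4, 4, 4, 4, 4, 4, 4, 4, 4, 4, 4, 4, 4, 4, 4, 4, 4, 4, 4, 4, 4, 4, 4, 4, 4, 4, 4, 4, 4, 4, 4, 4, 4, 4, 4, 4, 4, 4, 4, 4, 4, 4, 4, 4, 4, 4, 4, 4, 4, 4, 4, 4, 4, 4, 4, 4, 4, 4, 4, 4, 4, 4, 4, 4, 4, 4, 4, 4, 4, 4, 4, 4, 4, 4, 4, 4, 4, 1, 1, 1, 1, 1, 1, 1, 1, 1, 1, 1] (88 cycles, including the fixed point 0).
n − c = 319 − 88 = 231; sign = (−1)^231 = -1.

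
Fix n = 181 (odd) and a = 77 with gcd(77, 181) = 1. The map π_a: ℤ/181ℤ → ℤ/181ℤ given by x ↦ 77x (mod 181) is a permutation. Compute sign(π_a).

Start at x=42: 42 → 157 → 143 → 151 → 43 → 53 → 99 → … (one orbit).
The orbit structure of x ↦ 77x mod 181: 2 orbits of sizes [180, 1].
181 − 2 = 179 transpositions; sign(π) = (−1)^179 = -1.

-1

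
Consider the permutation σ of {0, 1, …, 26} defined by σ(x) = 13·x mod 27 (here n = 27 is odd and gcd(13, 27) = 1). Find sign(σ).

+1

Orbit of 13 under x↦13x: [13, 7, 10, 22, 16, 19, 4]… (length divides ord_27(13)).
7 cycles of lengths [9, 9, 3, 3, 1, 1, 1].
27 − 7 = 20 transpositions; sign(π) = (−1)^20 = +1.
(13|27)_J = +1 (Zolotarev's lemma cross-check).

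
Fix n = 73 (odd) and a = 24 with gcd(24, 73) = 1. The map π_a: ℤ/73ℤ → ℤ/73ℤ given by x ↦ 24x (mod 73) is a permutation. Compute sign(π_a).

Orbit of 72 under x↦24x: [72, 49, 8, 46, 9, 70, 1]… (length divides ord_73(24)).
π_24 has 7 disjoint cycles with lengths [12, 12, 12, 12, 12, 12, 1] on {0,…,72}.
7 cycles on 73: each ℓ→(−1)^(ℓ−1), product (−1)^66 = +1.
Zolotarev: (24|73) = +1, matching the cycle-count sign.

+1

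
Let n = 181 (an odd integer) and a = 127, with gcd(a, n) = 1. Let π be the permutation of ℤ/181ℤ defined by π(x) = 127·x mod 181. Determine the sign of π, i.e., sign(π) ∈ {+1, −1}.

Orbit of 147 under x↦127x: [147, 26, 44, 158, 156, 83, 43]… (length divides ord_181(127)).
2 cycles of lengths [180, 1].
2 cycles on 181: each ℓ→(−1)^(ℓ−1), product (−1)^179 = -1.
Via Zolotarev, sign(π_{127}) = (127|181) = -1.

-1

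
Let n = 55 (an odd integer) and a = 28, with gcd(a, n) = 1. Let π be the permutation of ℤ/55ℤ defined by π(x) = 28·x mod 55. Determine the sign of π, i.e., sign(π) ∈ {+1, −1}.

Start at x=43: 43 → 49 → 52 → 26 → 13 → 34 → 17 → … (one orbit).
The orbit structure of x ↦ 28x mod 55: 5 orbits of sizes [20, 20, 10, 4, 1].
sign(π) = (−1)^{n − #cycles} = (−1)^{55−5} = (−1)^50 = +1.
The Jacobi symbol (28|55) = +1 (Zolotarev) agrees.

+1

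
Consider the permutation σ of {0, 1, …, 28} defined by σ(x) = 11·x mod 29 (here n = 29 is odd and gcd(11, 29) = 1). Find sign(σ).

Trace 1: π^k(1) = [1, 11, 5, 26, 25, 14, 9] for k=0..6.
π_11 has 2 disjoint cycles with lengths [28, 1] on {0,…,28}.
sign(π) = (−1)^{n − #cycles} = (−1)^{29−2} = (−1)^27 = -1.
Check: (11/29) = -1 by Zolotarev.

-1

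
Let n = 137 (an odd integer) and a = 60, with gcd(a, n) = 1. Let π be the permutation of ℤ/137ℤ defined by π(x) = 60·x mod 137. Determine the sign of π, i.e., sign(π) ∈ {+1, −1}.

Orbit of 60 under x↦60x: [60, 38, 88, 74, 56, 72, 73]… (length divides ord_137(60)).
π_60 has 9 disjoint cycles with lengths [17, 17, 17, 17, 17, 17, 17, 17, 1] on {0,…,136}.
With 9 cycles on 137 points, sign = (−1)^{137−9} = +1.
Via Zolotarev, sign(π_{60}) = (60|137) = +1.

+1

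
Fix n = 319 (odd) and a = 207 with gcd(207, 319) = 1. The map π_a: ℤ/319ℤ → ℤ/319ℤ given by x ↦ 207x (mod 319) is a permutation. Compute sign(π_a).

Start at x=179: 179 → 49 → 254 → 262 → 4 → 190 → 93 → … (one orbit).
9 cycles of lengths [70, 70, 70, 70, 14, 14, 5, 5, 1].
Σ(ℓ_i−1) = 319−9 = 310; sign = (−1)^310 = +1.

+1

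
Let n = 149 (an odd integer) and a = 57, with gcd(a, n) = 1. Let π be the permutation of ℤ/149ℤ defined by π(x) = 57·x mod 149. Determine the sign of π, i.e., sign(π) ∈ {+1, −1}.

-1

Orbit of 66 under x↦57x: [66, 37, 23, 119, 78, 125, 122]… (length divides ord_149(57)).
π_57 has 2 disjoint cycles with lengths [148, 1] on {0,…,148}.
With 2 cycles on 149 points, sign = (−1)^{149−2} = -1.
The Jacobi symbol (57|149) = -1 (Zolotarev) agrees.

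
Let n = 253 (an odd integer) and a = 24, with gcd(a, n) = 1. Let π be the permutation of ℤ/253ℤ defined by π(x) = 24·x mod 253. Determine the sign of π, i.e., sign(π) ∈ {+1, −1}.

Orbit of 24 under x↦24x: [24, 70, 162, 93, 208, 185, 139]… (length divides ord_253(24)).
Cycle lengths of π_24 on ℤ/253ℤ: [10, 10, 10, 10, 10, 10, 10, 10, 10, 10, 10, 10, 10, 10, 10, 10, 10, 10, 10, 10, 10, 10, 10, 1, 1, 1, 1, 1, 1, 1, 1, 1, 1, 1, 1, 1, 1, 1, 1, 1, 1, 1, 1, 1, 1, 1]; 46 cycles in total.
n − c = 253 − 46 = 207; sign = (−1)^207 = -1.

-1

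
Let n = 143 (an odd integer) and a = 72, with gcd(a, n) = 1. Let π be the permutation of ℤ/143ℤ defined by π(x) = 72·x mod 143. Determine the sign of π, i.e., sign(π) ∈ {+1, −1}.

Orbit of 12 under x↦72x: [12, 6, 3, 73, 108, 54, 27]… (length divides ord_143(72)).
Cycle lengths of π_72 on ℤ/143ℤ: [60, 60, 12, 10, 1]; 5 cycles in total.
n − c = 143 − 5 = 138; sign = (−1)^138 = +1.
Zolotarev: (72|143) = +1, matching the cycle-count sign.

+1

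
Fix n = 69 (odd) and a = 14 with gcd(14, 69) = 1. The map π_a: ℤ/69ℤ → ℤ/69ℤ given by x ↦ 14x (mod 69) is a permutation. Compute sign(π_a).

Trace 64: π^k(64) = [64, 68, 55, 11, 16, 17, 31] for k=0..6.
Cycle lengths of π_14 on ℤ/69ℤ: [22, 22, 22, 2, 1]; 5 cycles in total.
n − c = 69 − 5 = 64; sign = (−1)^64 = +1.
The Jacobi symbol (14|69) = +1 (Zolotarev) agrees.

+1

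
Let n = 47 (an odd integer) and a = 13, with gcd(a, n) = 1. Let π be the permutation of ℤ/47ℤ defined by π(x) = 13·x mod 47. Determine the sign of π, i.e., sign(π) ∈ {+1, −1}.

-1

Start at x=13: 13 → 28 → 35 → 32 → 40 → 3 → 39 → … (one orbit).
π_13 has 2 disjoint cycles with lengths [46, 1] on {0,…,46}.
With 2 cycles on 47 points, sign = (−1)^{47−2} = -1.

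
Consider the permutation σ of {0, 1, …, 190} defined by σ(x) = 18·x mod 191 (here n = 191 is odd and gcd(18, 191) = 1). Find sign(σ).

+1

Trace 172: π^k(172) = [172, 40, 147, 163, 69, 96, 9] for k=0..6.
π_18 has 3 disjoint cycles with lengths [95, 95, 1] on {0,…,190}.
191 − 3 = 188 transpositions; sign(π) = (−1)^188 = +1.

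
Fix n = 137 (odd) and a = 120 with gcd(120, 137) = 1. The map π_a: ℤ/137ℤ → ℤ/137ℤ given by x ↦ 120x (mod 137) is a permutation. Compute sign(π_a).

Orbit of 16 under x↦120x: [16, 2, 103, 30, 38, 39, 22]… (length divides ord_137(120)).
Decompose π into cycles: lengths [68, 68, 1] (3 cycles, including the fixed point 0).
n − c = 137 − 3 = 134; sign = (−1)^134 = +1.

+1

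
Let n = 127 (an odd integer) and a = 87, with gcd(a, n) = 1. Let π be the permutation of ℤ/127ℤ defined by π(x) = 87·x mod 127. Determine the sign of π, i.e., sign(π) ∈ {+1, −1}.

Start at x=64: 64 → 107 → 38 → 4 → 94 → 50 → 32 → … (one orbit).
Cycle lengths of π_87 on ℤ/127ℤ: [21, 21, 21, 21, 21, 21, 1]; 7 cycles in total.
7 cycles on 127: each ℓ→(−1)^(ℓ−1), product (−1)^120 = +1.
(87|127)_J = +1 (Zolotarev's lemma cross-check).

+1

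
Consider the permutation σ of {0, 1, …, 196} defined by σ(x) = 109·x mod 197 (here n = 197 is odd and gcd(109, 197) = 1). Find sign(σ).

+1

Start at x=51: 51 → 43 → 156 → 62 → 60 → 39 → 114 → … (one orbit).
Cycle lengths of π_109 on ℤ/197ℤ: [98, 98, 1]; 3 cycles in total.
sign(π) = (−1)^{n − #cycles} = (−1)^{197−3} = (−1)^194 = +1.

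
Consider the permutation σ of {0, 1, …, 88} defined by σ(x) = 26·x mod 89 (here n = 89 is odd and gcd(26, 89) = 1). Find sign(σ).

Trace 85: π^k(85) = [85, 74, 55, 6, 67, 51, 80] for k=0..6.
π_26 has 2 disjoint cycles with lengths [88, 1] on {0,…,88}.
n − c = 89 − 2 = 87; sign = (−1)^87 = -1.
The Jacobi symbol (26|89) = -1 (Zolotarev) agrees.

-1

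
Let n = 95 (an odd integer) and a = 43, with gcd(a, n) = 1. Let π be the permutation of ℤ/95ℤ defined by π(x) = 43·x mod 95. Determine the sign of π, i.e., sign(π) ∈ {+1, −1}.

-1

Orbit of 16 under x↦43x: [16, 23, 39, 62, 6, 68, 74]… (length divides ord_95(43)).
Decompose π into cycles: lengths [36, 36, 9, 9, 4, 1] (6 cycles, including the fixed point 0).
6 cycles on 95: each ℓ→(−1)^(ℓ−1), product (−1)^89 = -1.
Zolotarev: (43|95) = -1, matching the cycle-count sign.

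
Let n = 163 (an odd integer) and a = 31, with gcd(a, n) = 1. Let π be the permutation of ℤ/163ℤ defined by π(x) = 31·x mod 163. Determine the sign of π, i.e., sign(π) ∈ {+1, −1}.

Start at x=28: 28 → 53 → 13 → 77 → 105 → 158 → 8 → … (one orbit).
4 cycles of lengths [54, 54, 54, 1].
n − c = 163 − 4 = 159; sign = (−1)^159 = -1.
Via Zolotarev, sign(π_{31}) = (31|163) = -1.

-1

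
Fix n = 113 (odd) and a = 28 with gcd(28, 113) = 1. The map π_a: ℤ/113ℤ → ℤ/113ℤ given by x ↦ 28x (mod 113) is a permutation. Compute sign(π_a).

Orbit of 106 under x↦28x: [106, 30, 49, 16, 109, 1, 28]… (length divides ord_113(28)).
Decompose π into cycles: lengths [7, 7, 7, 7, 7, 7, 7, 7, 7, 7, 7, 7, 7, 7, 7, 7, 1] (17 cycles, including the fixed point 0).
17 cycles on 113: each ℓ→(−1)^(ℓ−1), product (−1)^96 = +1.
(28|113)_J = +1 (Zolotarev's lemma cross-check).

+1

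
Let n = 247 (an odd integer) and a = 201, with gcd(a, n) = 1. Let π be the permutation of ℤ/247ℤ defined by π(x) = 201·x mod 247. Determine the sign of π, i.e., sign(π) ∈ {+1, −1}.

-1

Trace 163: π^k(163) = [163, 159, 96, 30, 102, 1, 201] for k=0..6.
Cycle type of π: 12×19 + 3×6 + 1; total 26 cycles.
With 26 cycles on 247 points, sign = (−1)^{247−26} = -1.
The Jacobi symbol (201|247) = -1 (Zolotarev) agrees.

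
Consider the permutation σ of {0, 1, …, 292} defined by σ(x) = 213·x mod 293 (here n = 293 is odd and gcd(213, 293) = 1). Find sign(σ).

-1

Start at x=289: 289 → 27 → 184 → 223 → 33 → 290 → 240 → … (one orbit).
Cycle type of π: 292 + 1; total 2 cycles.
Σ(ℓ_i−1) = 293−2 = 291; sign = (−1)^291 = -1.
Via Zolotarev, sign(π_{213}) = (213|293) = -1.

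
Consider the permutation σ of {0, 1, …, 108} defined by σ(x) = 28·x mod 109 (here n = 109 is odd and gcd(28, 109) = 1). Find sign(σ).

Start at x=21: 21 → 43 → 5 → 31 → 105 → 106 → 25 → … (one orbit).
3 cycles of lengths [54, 54, 1].
With 3 cycles on 109 points, sign = (−1)^{109−3} = +1.
(28|109)_J = +1 (Zolotarev's lemma cross-check).

+1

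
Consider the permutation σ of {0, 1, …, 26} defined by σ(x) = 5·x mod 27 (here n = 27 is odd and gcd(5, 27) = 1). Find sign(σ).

Trace 2: π^k(2) = [2, 10, 23, 7, 8, 13, 11] for k=0..6.
Cycle lengths of π_5 on ℤ/27ℤ: [18, 6, 2, 1]; 4 cycles in total.
n − c = 27 − 4 = 23; sign = (−1)^23 = -1.

-1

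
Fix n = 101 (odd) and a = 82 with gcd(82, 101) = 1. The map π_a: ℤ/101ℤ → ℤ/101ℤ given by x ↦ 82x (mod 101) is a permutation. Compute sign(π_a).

+1

Orbit of 20 under x↦82x: [20, 24, 49, 79, 14, 37, 4]… (length divides ord_101(82)).
3 cycles of lengths [50, 50, 1].
With 3 cycles on 101 points, sign = (−1)^{101−3} = +1.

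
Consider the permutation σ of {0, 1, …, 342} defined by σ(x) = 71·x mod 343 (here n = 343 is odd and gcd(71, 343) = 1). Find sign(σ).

Start at x=190: 190 → 113 → 134 → 253 → 127 → 99 → 169 → … (one orbit).
π_71 has 19 disjoint cycles with lengths [49, 49, 49, 49, 49, 49, 7, 7, 7, 7, 7, 7, 1, 1, 1, 1, 1, 1, 1] on {0,…,342}.
Σ(ℓ_i−1) = 343−19 = 324; sign = (−1)^324 = +1.

+1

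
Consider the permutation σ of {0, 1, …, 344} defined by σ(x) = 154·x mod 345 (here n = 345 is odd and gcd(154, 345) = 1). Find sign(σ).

+1

Start at x=154: 154 → 256 → 94 → 331 → 259 → 211 → 64 → … (one orbit).
The orbit structure of x ↦ 154x mod 345: 27 orbits of sizes [22, 22, 22, 22, 22, 22, 22, 22, 22, 22, 22, 22, 11, 11, 11, 11, 11, 11, 2, 2, 2, 2, 2, 2, 1, 1, 1].
345 − 27 = 318 transpositions; sign(π) = (−1)^318 = +1.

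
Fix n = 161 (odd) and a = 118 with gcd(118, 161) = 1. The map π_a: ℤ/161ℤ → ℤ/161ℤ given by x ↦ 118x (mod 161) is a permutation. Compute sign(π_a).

Trace 64: π^k(64) = [64, 146, 1, 118, 78, 27, 127] for k=0..6.
Decompose π into cycles: lengths [22, 22, 22, 22, 22, 22, 11, 11, 2, 2, 2, 1] (12 cycles, including the fixed point 0).
161 − 12 = 149 transpositions; sign(π) = (−1)^149 = -1.
Zolotarev: (118|161) = -1, matching the cycle-count sign.

-1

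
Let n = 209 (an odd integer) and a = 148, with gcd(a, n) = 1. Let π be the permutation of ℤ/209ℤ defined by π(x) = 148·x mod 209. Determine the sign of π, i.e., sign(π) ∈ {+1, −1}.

-1

Trace 111: π^k(111) = [111, 126, 47, 59, 163, 89, 5] for k=0..6.
π_148 has 6 disjoint cycles with lengths [90, 90, 18, 5, 5, 1] on {0,…,208}.
sign(π) = (−1)^{n − #cycles} = (−1)^{209−6} = (−1)^203 = -1.
Via Zolotarev, sign(π_{148}) = (148|209) = -1.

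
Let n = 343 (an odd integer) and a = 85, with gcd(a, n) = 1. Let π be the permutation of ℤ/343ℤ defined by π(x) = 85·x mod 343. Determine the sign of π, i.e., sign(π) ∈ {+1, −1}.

Orbit of 281 under x↦85x: [281, 218, 8, 337, 176, 211, 99]… (length divides ord_343(85)).
19 cycles of lengths [49, 49, 49, 49, 49, 49, 7, 7, 7, 7, 7, 7, 1, 1, 1, 1, 1, 1, 1].
343 − 19 = 324 transpositions; sign(π) = (−1)^324 = +1.

+1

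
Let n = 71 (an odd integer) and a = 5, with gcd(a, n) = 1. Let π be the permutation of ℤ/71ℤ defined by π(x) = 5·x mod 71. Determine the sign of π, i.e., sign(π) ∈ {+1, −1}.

+1

Trace 5: π^k(5) = [5, 25, 54, 57, 1] for k=0..4.
Cycle lengths of π_5 on ℤ/71ℤ: [5, 5, 5, 5, 5, 5, 5, 5, 5, 5, 5, 5, 5, 5, 1]; 15 cycles in total.
Σ(ℓ_i−1) = 71−15 = 56; sign = (−1)^56 = +1.
Via Zolotarev, sign(π_{5}) = (5|71) = +1.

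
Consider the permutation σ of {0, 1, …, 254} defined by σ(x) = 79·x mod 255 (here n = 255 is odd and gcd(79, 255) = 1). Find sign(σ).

Orbit of 196 under x↦79x: [196, 184, 1, 79, 121, 124, 106]… (length divides ord_255(79)).
Cycle lengths of π_79 on ℤ/255ℤ: [16, 16, 16, 16, 16, 16, 16, 16, 16, 16, 16, 16, 16, 16, 16, 2, 2, 2, 2, 2, 2, 1, 1, 1]; 24 cycles in total.
n − c = 255 − 24 = 231; sign = (−1)^231 = -1.
The Jacobi symbol (79|255) = -1 (Zolotarev) agrees.

-1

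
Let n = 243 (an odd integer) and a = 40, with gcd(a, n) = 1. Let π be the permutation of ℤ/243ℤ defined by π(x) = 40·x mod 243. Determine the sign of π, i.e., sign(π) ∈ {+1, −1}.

Orbit of 31 under x↦40x: [31, 25, 28, 148, 88, 118, 103]… (length divides ord_243(40)).
π_40 has 11 disjoint cycles with lengths [81, 81, 27, 27, 9, 9, 3, 3, 1, 1, 1] on {0,…,242}.
With 11 cycles on 243 points, sign = (−1)^{243−11} = +1.
The Jacobi symbol (40|243) = +1 (Zolotarev) agrees.

+1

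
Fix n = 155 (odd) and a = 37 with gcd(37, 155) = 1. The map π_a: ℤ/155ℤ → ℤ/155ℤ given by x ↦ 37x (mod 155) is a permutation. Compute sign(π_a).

Orbit of 1 under x↦37x: [1, 37, 129, 123, 56, 57, 94]… (length divides ord_155(37)).
Decompose π into cycles: lengths [12, 12, 12, 12, 12, 12, 12, 12, 12, 12, 6, 6, 6, 6, 6, 4, 1] (17 cycles, including the fixed point 0).
155 − 17 = 138 transpositions; sign(π) = (−1)^138 = +1.

+1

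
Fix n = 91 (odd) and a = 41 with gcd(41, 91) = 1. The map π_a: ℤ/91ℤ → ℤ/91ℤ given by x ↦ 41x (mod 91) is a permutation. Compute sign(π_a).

Orbit of 83 under x↦41x: [83, 36, 20, 1, 41, 43, 34]… (length divides ord_91(41)).
Cycle type of π: 12×7 + 2×3 + 1; total 11 cycles.
sign(π) = (−1)^{n − #cycles} = (−1)^{91−11} = (−1)^80 = +1.

+1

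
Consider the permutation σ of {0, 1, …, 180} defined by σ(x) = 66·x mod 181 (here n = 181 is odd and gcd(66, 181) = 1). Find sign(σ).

Start at x=165: 165 → 30 → 170 → 179 → 49 → 157 → 45 → … (one orbit).
2 cycles of lengths [180, 1].
2 cycles on 181: each ℓ→(−1)^(ℓ−1), product (−1)^179 = -1.
The Jacobi symbol (66|181) = -1 (Zolotarev) agrees.

-1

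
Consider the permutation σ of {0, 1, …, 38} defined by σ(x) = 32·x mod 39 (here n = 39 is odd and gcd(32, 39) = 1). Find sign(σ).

Trace 11: π^k(11) = [11, 1, 32, 10, 8, 22, 2] for k=0..6.
The orbit structure of x ↦ 32x mod 39: 5 orbits of sizes [12, 12, 12, 2, 1].
With 5 cycles on 39 points, sign = (−1)^{39−5} = +1.
Via Zolotarev, sign(π_{32}) = (32|39) = +1.

+1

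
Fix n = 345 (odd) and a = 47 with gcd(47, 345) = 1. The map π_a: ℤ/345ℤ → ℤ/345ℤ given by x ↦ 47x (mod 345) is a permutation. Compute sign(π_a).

Orbit of 323 under x↦47x: [323, 1, 47, 139]… (length divides ord_345(47)).
π_47 has 115 disjoint cycles with lengths [4, 4, 4, 4, 4, 4, 4, 4, 4, 4, 4, 4, 4, 4, 4, 4, 4, 4, 4, 4, 4, 4, 4, 4, 4, 4, 4, 4, 4, 4, 4, 4, 4, 4, 4, 4, 4, 4, 4, 4, 4, 4, 4, 4, 4, 4, 4, 4, 4, 4, 4, 4, 4, 4, 4, 4, 4, 4, 4, 4, 4, 4, 4, 4, 4, 4, 4, 4, 4, 2, 2, 2, 2, 2, 2, 2, 2, 2, 2, 2, 2, 2, 2, 2, 2, 2, 2, 2, 2, 2, 2, 2, 1, 1, 1, 1, 1, 1, 1, 1, 1, 1, 1, 1, 1, 1, 1, 1, 1, 1, 1, 1, 1, 1, 1] on {0,…,344}.
Σ(ℓ_i−1) = 345−115 = 230; sign = (−1)^230 = +1.

+1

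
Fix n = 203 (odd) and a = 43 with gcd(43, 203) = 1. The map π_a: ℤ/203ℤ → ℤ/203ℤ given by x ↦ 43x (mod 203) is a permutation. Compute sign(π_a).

-1

Orbit of 190 under x↦43x: [190, 50, 120, 85, 1, 43, 22]… (length divides ord_203(43)).
Cycle type of π: 28×7 + 1×7; total 14 cycles.
203 − 14 = 189 transpositions; sign(π) = (−1)^189 = -1.
Via Zolotarev, sign(π_{43}) = (43|203) = -1.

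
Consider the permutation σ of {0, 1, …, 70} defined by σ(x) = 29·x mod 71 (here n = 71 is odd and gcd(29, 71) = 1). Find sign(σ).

+1

Start at x=57: 57 → 20 → 12 → 64 → 10 → 6 → 32 → … (one orbit).
π_29 has 3 disjoint cycles with lengths [35, 35, 1] on {0,…,70}.
n − c = 71 − 3 = 68; sign = (−1)^68 = +1.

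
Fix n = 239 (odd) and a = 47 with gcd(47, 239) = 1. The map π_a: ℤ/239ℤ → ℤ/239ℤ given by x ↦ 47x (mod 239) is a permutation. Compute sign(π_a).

Trace 192: π^k(192) = [192, 181, 142, 221, 110, 151, 166] for k=0..6.
The orbit structure of x ↦ 47x mod 239: 2 orbits of sizes [238, 1].
2 cycles on 239: each ℓ→(−1)^(ℓ−1), product (−1)^237 = -1.
(47|239)_J = -1 (Zolotarev's lemma cross-check).

-1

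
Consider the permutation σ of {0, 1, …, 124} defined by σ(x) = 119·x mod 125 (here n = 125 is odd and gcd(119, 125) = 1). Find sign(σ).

Orbit of 34 under x↦119x: [34, 46, 99, 31, 64, 116, 54]… (length divides ord_125(119)).
π_119 has 7 disjoint cycles with lengths [50, 50, 10, 10, 2, 2, 1] on {0,…,124}.
With 7 cycles on 125 points, sign = (−1)^{125−7} = +1.

+1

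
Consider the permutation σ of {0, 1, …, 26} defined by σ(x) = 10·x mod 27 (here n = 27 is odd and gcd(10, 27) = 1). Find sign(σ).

Trace 10: π^k(10) = [10, 19, 1] for k=0..2.
π_10 has 15 disjoint cycles with lengths [3, 3, 3, 3, 3, 3, 1, 1, 1, 1, 1, 1, 1, 1, 1] on {0,…,26}.
sign(π) = (−1)^{n − #cycles} = (−1)^{27−15} = (−1)^12 = +1.
(10|27)_J = +1 (Zolotarev's lemma cross-check).

+1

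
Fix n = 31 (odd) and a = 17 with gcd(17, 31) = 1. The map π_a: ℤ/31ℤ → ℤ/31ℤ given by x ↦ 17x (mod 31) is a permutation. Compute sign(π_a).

-1

Start at x=14: 14 → 21 → 16 → 24 → 5 → 23 → 19 → … (one orbit).
Cycle lengths of π_17 on ℤ/31ℤ: [30, 1]; 2 cycles in total.
Σ(ℓ_i−1) = 31−2 = 29; sign = (−1)^29 = -1.
(17|31)_J = -1 (Zolotarev's lemma cross-check).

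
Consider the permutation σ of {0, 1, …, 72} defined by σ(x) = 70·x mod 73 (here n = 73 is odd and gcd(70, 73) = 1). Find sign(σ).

+1

Trace 24: π^k(24) = [24, 1, 70, 9, 46, 8, 49] for k=0..6.
Cycle lengths of π_70 on ℤ/73ℤ: [12, 12, 12, 12, 12, 12, 1]; 7 cycles in total.
n − c = 73 − 7 = 66; sign = (−1)^66 = +1.
Via Zolotarev, sign(π_{70}) = (70|73) = +1.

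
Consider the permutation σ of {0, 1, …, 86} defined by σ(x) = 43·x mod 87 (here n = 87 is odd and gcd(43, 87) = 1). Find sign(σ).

Start at x=31: 31 → 28 → 73 → 7 → 40 → 67 → 10 → … (one orbit).
Decompose π into cycles: lengths [28, 28, 28, 1, 1, 1] (6 cycles, including the fixed point 0).
With 6 cycles on 87 points, sign = (−1)^{87−6} = -1.
Check: (43/87) = -1 by Zolotarev.

-1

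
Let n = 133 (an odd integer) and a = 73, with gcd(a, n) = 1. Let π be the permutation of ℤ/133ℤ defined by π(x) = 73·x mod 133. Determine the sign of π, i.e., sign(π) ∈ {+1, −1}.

-1

Orbit of 125 under x↦73x: [125, 81, 61, 64, 17, 44, 20]… (length divides ord_133(73)).
Cycle type of π: 18×6 + 9×2 + 6 + 1; total 10 cycles.
sign(π) = (−1)^{n − #cycles} = (−1)^{133−10} = (−1)^123 = -1.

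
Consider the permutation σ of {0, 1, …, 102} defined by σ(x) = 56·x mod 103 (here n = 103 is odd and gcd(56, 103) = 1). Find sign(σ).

Orbit of 1 under x↦56x: [1, 56, 46]… (length divides ord_103(56)).
The orbit structure of x ↦ 56x mod 103: 35 orbits of sizes [3, 3, 3, 3, 3, 3, 3, 3, 3, 3, 3, 3, 3, 3, 3, 3, 3, 3, 3, 3, 3, 3, 3, 3, 3, 3, 3, 3, 3, 3, 3, 3, 3, 3, 1].
sign(π) = (−1)^{n − #cycles} = (−1)^{103−35} = (−1)^68 = +1.
Check: (56/103) = +1 by Zolotarev.

+1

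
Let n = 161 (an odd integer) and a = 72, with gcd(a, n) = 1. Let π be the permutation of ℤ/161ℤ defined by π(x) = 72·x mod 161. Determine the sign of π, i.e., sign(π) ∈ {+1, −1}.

+1

Start at x=144: 144 → 64 → 100 → 116 → 141 → 9 → 4 → … (one orbit).
9 cycles of lengths [33, 33, 33, 33, 11, 11, 3, 3, 1].
With 9 cycles on 161 points, sign = (−1)^{161−9} = +1.
Check: (72/161) = +1 by Zolotarev.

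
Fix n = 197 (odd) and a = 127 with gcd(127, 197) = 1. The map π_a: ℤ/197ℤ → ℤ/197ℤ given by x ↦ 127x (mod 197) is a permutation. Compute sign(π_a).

Start at x=10: 10 → 88 → 144 → 164 → 143 → 37 → 168 → … (one orbit).
Cycle type of π: 98×2 + 1; total 3 cycles.
Σ(ℓ_i−1) = 197−3 = 194; sign = (−1)^194 = +1.
(127|197)_J = +1 (Zolotarev's lemma cross-check).

+1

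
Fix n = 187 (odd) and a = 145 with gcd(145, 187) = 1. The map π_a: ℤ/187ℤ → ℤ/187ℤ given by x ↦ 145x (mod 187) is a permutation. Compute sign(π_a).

-1

Orbit of 1 under x↦145x: [1, 145, 81, 151, 16, 76, 174]… (length divides ord_187(145)).
Cycle lengths of π_145 on ℤ/187ℤ: [40, 40, 40, 40, 10, 8, 8, 1]; 8 cycles in total.
With 8 cycles on 187 points, sign = (−1)^{187−8} = -1.
Via Zolotarev, sign(π_{145}) = (145|187) = -1.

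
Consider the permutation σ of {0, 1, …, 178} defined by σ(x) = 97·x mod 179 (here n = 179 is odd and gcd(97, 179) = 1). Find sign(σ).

Trace 47: π^k(47) = [47, 84, 93, 71, 85, 11, 172] for k=0..6.
The orbit structure of x ↦ 97x mod 179: 2 orbits of sizes [178, 1].
Σ(ℓ_i−1) = 179−2 = 177; sign = (−1)^177 = -1.
(97|179)_J = -1 (Zolotarev's lemma cross-check).

-1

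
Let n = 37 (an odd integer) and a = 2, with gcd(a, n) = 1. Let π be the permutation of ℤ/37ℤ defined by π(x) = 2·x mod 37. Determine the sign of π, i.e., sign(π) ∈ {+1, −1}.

-1

Start at x=26: 26 → 15 → 30 → 23 → 9 → 18 → 36 → … (one orbit).
Cycle lengths of π_2 on ℤ/37ℤ: [36, 1]; 2 cycles in total.
37 − 2 = 35 transpositions; sign(π) = (−1)^35 = -1.
(2|37)_J = -1 (Zolotarev's lemma cross-check).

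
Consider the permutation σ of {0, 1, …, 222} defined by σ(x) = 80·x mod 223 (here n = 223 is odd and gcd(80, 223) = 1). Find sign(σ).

-1

Orbit of 22 under x↦80x: [22, 199, 87, 47, 192, 196, 70]… (length divides ord_223(80)).
Cycle lengths of π_80 on ℤ/223ℤ: [222, 1]; 2 cycles in total.
Σ(ℓ_i−1) = 223−2 = 221; sign = (−1)^221 = -1.
The Jacobi symbol (80|223) = -1 (Zolotarev) agrees.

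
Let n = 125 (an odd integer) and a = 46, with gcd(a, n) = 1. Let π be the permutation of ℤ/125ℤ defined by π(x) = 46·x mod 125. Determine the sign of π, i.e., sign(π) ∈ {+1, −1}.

Trace 36: π^k(36) = [36, 31, 51, 96, 41, 11, 6] for k=0..6.
The orbit structure of x ↦ 46x mod 125: 13 orbits of sizes [25, 25, 25, 25, 5, 5, 5, 5, 1, 1, 1, 1, 1].
125 − 13 = 112 transpositions; sign(π) = (−1)^112 = +1.
The Jacobi symbol (46|125) = +1 (Zolotarev) agrees.

+1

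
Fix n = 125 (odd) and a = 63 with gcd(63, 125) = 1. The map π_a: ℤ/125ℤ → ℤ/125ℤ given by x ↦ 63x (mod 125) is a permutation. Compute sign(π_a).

-1

Orbit of 59 under x↦63x: [59, 92, 46, 23, 74, 37, 81]… (length divides ord_125(63)).
4 cycles of lengths [100, 20, 4, 1].
4 cycles on 125: each ℓ→(−1)^(ℓ−1), product (−1)^121 = -1.
Via Zolotarev, sign(π_{63}) = (63|125) = -1.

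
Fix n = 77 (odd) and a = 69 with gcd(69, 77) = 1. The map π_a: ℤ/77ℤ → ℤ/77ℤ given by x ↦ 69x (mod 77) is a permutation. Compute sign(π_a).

Orbit of 64 under x↦69x: [64, 27, 15, 34, 36, 20, 71]… (length divides ord_77(69)).
The orbit structure of x ↦ 69x mod 77: 12 orbits of sizes [10, 10, 10, 10, 10, 10, 5, 5, 2, 2, 2, 1].
77 − 12 = 65 transpositions; sign(π) = (−1)^65 = -1.

-1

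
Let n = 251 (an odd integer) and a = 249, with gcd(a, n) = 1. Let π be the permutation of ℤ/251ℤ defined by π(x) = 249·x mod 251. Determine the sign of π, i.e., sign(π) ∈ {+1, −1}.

+1

Start at x=69: 69 → 113 → 25 → 201 → 100 → 51 → 149 → … (one orbit).
Cycle lengths of π_249 on ℤ/251ℤ: [25, 25, 25, 25, 25, 25, 25, 25, 25, 25, 1]; 11 cycles in total.
With 11 cycles on 251 points, sign = (−1)^{251−11} = +1.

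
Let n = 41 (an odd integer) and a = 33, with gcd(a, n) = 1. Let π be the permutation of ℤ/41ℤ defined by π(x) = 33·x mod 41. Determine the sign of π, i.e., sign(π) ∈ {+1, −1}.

+1

Start at x=18: 18 → 20 → 4 → 9 → 10 → 2 → 25 → … (one orbit).
π_33 has 3 disjoint cycles with lengths [20, 20, 1] on {0,…,40}.
With 3 cycles on 41 points, sign = (−1)^{41−3} = +1.
The Jacobi symbol (33|41) = +1 (Zolotarev) agrees.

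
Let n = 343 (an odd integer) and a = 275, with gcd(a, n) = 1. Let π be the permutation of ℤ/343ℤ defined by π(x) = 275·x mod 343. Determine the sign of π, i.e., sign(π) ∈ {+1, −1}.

+1

Trace 312: π^k(312) = [312, 50, 30, 18, 148, 226, 67] for k=0..6.
31 cycles of lengths [21, 21, 21, 21, 21, 21, 21, 21, 21, 21, 21, 21, 21, 21, 3, 3, 3, 3, 3, 3, 3, 3, 3, 3, 3, 3, 3, 3, 3, 3, 1].
n − c = 343 − 31 = 312; sign = (−1)^312 = +1.
Check: (275/343) = +1 by Zolotarev.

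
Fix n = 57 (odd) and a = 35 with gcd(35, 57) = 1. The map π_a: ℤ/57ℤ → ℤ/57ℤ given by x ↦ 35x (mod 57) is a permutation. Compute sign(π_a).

Start at x=23: 23 → 7 → 17 → 25 → 20 → 16 → 47 → … (one orbit).
Cycle lengths of π_35 on ℤ/57ℤ: [18, 18, 9, 9, 2, 1]; 6 cycles in total.
n − c = 57 − 6 = 51; sign = (−1)^51 = -1.
Zolotarev: (35|57) = -1, matching the cycle-count sign.

-1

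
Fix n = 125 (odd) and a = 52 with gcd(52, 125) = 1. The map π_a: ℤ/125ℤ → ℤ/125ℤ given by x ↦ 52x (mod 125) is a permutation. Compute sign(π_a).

Trace 14: π^k(14) = [14, 103, 106, 12, 124, 73, 46] for k=0..6.
Decompose π into cycles: lengths [100, 20, 4, 1] (4 cycles, including the fixed point 0).
Σ(ℓ_i−1) = 125−4 = 121; sign = (−1)^121 = -1.
The Jacobi symbol (52|125) = -1 (Zolotarev) agrees.

-1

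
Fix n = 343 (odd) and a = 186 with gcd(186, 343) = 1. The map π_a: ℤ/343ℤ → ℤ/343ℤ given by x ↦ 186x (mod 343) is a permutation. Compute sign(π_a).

Trace 128: π^k(128) = [128, 141, 158, 233, 120, 25, 191] for k=0..6.
π_186 has 7 disjoint cycles with lengths [147, 147, 21, 21, 3, 3, 1] on {0,…,342}.
343 − 7 = 336 transpositions; sign(π) = (−1)^336 = +1.

+1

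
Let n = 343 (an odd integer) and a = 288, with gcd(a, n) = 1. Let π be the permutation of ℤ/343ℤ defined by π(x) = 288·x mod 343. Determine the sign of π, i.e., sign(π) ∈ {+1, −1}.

Trace 288: π^k(288) = [288, 281, 323, 71, 211, 57, 295] for k=0..6.
19 cycles of lengths [49, 49, 49, 49, 49, 49, 7, 7, 7, 7, 7, 7, 1, 1, 1, 1, 1, 1, 1].
n − c = 343 − 19 = 324; sign = (−1)^324 = +1.

+1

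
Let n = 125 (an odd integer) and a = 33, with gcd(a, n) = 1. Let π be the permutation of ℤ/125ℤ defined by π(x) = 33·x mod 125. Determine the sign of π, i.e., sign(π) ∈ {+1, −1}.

Trace 101: π^k(101) = [101, 83, 114, 12, 21, 68, 119] for k=0..6.
4 cycles of lengths [100, 20, 4, 1].
4 cycles on 125: each ℓ→(−1)^(ℓ−1), product (−1)^121 = -1.
The Jacobi symbol (33|125) = -1 (Zolotarev) agrees.

-1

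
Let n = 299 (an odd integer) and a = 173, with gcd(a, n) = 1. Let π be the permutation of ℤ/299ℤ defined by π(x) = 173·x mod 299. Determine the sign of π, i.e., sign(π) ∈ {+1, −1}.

Trace 48: π^k(48) = [48, 231, 196, 121, 3, 220, 87] for k=0..6.
Decompose π into cycles: lengths [66, 66, 66, 66, 11, 11, 6, 6, 1] (9 cycles, including the fixed point 0).
n − c = 299 − 9 = 290; sign = (−1)^290 = +1.
The Jacobi symbol (173|299) = +1 (Zolotarev) agrees.

+1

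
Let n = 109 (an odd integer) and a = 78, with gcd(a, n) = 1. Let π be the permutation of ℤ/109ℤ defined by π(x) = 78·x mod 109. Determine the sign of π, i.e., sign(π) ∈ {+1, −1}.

Start at x=25: 25 → 97 → 45 → 22 → 81 → 105 → 15 → … (one orbit).
π_78 has 5 disjoint cycles with lengths [27, 27, 27, 27, 1] on {0,…,108}.
With 5 cycles on 109 points, sign = (−1)^{109−5} = +1.

+1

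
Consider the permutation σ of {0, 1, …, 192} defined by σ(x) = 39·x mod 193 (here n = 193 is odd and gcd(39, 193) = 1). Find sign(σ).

-1

Start at x=129: 129 → 13 → 121 → 87 → 112 → 122 → 126 → … (one orbit).
Cycle lengths of π_39 on ℤ/193ℤ: [64, 64, 64, 1]; 4 cycles in total.
sign(π) = (−1)^{n − #cycles} = (−1)^{193−4} = (−1)^189 = -1.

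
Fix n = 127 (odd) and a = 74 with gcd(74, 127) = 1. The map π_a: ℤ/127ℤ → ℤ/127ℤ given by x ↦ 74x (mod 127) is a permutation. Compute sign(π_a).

Orbit of 13 under x↦74x: [13, 73, 68, 79, 4, 42, 60]… (length divides ord_127(74)).
3 cycles of lengths [63, 63, 1].
sign(π) = (−1)^{n − #cycles} = (−1)^{127−3} = (−1)^124 = +1.
Zolotarev: (74|127) = +1, matching the cycle-count sign.

+1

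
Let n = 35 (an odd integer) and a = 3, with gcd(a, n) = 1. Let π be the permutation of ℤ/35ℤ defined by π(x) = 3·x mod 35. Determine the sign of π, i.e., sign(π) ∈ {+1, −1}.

Start at x=29: 29 → 17 → 16 → 13 → 4 → 12 → 1 → … (one orbit).
π_3 has 5 disjoint cycles with lengths [12, 12, 6, 4, 1] on {0,…,34}.
With 5 cycles on 35 points, sign = (−1)^{35−5} = +1.

+1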